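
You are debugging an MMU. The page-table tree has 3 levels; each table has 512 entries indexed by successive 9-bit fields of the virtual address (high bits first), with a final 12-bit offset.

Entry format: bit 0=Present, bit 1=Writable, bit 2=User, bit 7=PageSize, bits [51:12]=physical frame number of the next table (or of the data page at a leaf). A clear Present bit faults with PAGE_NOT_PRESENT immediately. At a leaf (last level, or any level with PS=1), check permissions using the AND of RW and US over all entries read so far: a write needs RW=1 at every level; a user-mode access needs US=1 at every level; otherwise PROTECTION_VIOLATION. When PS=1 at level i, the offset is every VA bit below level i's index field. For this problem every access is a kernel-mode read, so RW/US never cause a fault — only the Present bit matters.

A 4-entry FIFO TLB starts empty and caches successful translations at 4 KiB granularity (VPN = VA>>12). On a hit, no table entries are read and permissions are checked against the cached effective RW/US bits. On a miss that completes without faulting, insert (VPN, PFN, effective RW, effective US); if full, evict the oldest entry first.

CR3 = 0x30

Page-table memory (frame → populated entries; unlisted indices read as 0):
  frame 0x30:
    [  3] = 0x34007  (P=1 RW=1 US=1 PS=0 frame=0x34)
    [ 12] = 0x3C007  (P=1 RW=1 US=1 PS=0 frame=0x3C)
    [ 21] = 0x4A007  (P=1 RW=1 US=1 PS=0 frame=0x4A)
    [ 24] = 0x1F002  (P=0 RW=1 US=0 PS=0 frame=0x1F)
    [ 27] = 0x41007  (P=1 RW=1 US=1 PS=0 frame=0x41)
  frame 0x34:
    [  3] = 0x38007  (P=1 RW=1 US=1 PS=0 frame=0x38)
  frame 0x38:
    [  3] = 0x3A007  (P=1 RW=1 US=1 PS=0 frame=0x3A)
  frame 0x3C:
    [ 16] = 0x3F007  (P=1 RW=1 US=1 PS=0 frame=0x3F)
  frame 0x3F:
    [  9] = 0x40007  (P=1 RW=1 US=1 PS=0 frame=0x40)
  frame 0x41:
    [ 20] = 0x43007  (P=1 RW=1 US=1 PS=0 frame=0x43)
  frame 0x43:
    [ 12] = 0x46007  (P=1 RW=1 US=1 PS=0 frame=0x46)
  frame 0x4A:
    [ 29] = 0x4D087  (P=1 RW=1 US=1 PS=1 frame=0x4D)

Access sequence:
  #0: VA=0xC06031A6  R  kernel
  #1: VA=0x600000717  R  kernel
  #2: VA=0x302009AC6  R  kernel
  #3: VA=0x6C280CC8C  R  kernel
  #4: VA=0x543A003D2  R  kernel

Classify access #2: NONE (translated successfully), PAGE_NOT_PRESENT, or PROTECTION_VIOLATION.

Walk each access:
#0 VA=0xC06031A6 (r,kernel):
  [0] read 0x30 idx=3: raw=0x34007 flags P=1 W=1 U=1 S=0
  [1] read 0x34 idx=3: raw=0x38007 flags P=1 W=1 U=1 S=0
  [2] read 0x38 idx=3: raw=0x3A007 flags P=1 W=1 U=1 S=0
  ✓ 0x3A1A6  — 3 lookups
#1 VA=0x600000717 (r,kernel):
  [0] read 0x30 idx=24: raw=0x1F002 flags P=0 W=1 U=0 S=0
  → PAGE_NOT_PRESENT  (1 entries read)
#2 VA=0x302009AC6 (r,kernel):
  [0] read 0x30 idx=12: raw=0x3C007 flags P=1 W=1 U=1 S=0
  [1] read 0x3C idx=16: raw=0x3F007 flags P=1 W=1 U=1 S=0
  [2] read 0x3F idx=9: raw=0x40007 flags P=1 W=1 U=1 S=0
  ✓ 0x40AC6  — 3 lookups
#3 VA=0x6C280CC8C (r,kernel):
  [0] read 0x30 idx=27: raw=0x41007 flags P=1 W=1 U=1 S=0
  [1] read 0x41 idx=20: raw=0x43007 flags P=1 W=1 U=1 S=0
  [2] read 0x43 idx=12: raw=0x46007 flags P=1 W=1 U=1 S=0
  ✓ 0x46C8C  — 3 lookups
#4 VA=0x543A003D2 (r,kernel):
  [0] read 0x30 idx=21: raw=0x4A007 flags P=1 W=1 U=1 S=0
  [1] read 0x4A idx=29: raw=0x4D087 flags P=1 W=1 U=1 S=1
  ✓ 0x4D3D2 (huge @L1)  — 2 lookups

Access #2 fault: NONE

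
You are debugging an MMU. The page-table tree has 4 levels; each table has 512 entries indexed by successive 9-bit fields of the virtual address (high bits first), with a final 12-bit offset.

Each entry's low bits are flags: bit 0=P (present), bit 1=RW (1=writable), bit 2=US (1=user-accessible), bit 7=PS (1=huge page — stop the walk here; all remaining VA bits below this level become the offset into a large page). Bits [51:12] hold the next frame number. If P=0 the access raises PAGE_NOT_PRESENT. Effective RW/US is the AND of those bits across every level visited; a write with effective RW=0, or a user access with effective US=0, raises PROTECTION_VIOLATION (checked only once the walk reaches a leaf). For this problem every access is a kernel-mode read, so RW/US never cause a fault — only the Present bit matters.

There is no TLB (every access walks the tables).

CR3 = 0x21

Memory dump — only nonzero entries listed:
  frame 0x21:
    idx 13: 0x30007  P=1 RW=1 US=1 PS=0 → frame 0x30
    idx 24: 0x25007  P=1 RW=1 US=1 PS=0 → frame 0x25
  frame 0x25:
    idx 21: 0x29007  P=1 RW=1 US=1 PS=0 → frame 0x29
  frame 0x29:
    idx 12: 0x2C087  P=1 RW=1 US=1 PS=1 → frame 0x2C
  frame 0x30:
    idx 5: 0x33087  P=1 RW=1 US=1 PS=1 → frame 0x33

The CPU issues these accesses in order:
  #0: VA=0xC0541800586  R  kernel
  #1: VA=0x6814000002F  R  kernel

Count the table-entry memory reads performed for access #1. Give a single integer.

Trace:
#0 VA=0xC0541800586 (r,kernel):
  L0 @0x21[24] → 0x25007  P=1,RW=1,US=1,PS=0
  L1 @0x25[21] → 0x29007  P=1,RW=1,US=1,PS=0
  L2 @0x29[12] → 0x2C087  P=1,RW=1,US=1,PS=1
  ✓ 0x2C586 (huge @L2)  — 3 lookups
#1 VA=0x6814000002F (r,kernel):
  L0 @0x21[13] → 0x30007  P=1,RW=1,US=1,PS=0
  L1 @0x30[5] → 0x33087  P=1,RW=1,US=1,PS=1
  ✓ 0x3302F (huge @L1)  — 2 lookups

Entries read for #1: 2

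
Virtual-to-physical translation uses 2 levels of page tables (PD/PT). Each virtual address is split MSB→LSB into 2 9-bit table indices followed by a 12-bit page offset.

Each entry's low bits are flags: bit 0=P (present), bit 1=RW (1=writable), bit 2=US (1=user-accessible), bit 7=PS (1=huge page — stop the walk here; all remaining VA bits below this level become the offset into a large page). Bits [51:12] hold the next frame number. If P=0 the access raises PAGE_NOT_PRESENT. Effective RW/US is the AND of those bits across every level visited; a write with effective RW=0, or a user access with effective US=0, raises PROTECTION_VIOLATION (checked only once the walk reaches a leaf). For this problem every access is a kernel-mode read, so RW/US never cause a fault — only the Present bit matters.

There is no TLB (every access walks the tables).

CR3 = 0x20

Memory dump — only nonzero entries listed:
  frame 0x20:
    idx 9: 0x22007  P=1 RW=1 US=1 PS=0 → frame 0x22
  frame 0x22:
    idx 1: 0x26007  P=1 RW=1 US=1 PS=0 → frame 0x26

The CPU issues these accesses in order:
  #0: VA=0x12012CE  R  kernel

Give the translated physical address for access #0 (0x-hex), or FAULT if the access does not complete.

Trace:
#0 VA=0x12012CE (r,kernel):
  L0 @0x20[9] → 0x22007  P=1,RW=1,US=1,PS=0
  L1 @0x22[1] → 0x26007  P=1,RW=1,US=1,PS=0
  → PA=0x262CE  (2 entries read)

Access #0 PA: 0x262CE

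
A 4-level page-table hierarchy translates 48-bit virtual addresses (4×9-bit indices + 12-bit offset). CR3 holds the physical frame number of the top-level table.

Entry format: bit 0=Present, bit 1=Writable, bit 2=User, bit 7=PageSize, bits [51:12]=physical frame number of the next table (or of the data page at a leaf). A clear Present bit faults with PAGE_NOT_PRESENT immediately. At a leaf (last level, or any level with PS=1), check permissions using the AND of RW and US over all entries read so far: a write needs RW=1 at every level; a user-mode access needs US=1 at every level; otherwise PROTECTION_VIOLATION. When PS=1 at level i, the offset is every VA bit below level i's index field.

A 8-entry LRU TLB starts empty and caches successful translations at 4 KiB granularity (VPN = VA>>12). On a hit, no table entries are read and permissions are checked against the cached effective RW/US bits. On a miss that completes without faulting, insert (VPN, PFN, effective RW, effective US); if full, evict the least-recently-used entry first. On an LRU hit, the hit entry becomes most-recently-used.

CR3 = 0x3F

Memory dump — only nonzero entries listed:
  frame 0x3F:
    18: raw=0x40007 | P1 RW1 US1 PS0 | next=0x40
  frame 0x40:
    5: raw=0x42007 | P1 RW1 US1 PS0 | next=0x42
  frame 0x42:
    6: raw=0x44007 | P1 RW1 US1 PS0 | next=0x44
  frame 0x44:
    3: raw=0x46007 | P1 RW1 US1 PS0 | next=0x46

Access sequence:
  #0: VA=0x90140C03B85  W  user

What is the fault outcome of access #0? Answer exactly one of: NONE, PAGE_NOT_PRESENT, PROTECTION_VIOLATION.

Walk each access:
#0 VA=0x90140C03B85 (w,user):
  L0: frame=0x3F idx=18 entry=0x40007 [P=1 RW=1 US=1 PS=0]
  L1: frame=0x40 idx=5 entry=0x42007 [P=1 RW=1 US=1 PS=0]
  L2: frame=0x42 idx=6 entry=0x44007 [P=1 RW=1 US=1 PS=0]
  L3: frame=0x44 idx=3 entry=0x46007 [P=1 RW=1 US=1 PS=0]
  ⇒ phys 0x46B85  [4 reads]

Access #0 fault: NONE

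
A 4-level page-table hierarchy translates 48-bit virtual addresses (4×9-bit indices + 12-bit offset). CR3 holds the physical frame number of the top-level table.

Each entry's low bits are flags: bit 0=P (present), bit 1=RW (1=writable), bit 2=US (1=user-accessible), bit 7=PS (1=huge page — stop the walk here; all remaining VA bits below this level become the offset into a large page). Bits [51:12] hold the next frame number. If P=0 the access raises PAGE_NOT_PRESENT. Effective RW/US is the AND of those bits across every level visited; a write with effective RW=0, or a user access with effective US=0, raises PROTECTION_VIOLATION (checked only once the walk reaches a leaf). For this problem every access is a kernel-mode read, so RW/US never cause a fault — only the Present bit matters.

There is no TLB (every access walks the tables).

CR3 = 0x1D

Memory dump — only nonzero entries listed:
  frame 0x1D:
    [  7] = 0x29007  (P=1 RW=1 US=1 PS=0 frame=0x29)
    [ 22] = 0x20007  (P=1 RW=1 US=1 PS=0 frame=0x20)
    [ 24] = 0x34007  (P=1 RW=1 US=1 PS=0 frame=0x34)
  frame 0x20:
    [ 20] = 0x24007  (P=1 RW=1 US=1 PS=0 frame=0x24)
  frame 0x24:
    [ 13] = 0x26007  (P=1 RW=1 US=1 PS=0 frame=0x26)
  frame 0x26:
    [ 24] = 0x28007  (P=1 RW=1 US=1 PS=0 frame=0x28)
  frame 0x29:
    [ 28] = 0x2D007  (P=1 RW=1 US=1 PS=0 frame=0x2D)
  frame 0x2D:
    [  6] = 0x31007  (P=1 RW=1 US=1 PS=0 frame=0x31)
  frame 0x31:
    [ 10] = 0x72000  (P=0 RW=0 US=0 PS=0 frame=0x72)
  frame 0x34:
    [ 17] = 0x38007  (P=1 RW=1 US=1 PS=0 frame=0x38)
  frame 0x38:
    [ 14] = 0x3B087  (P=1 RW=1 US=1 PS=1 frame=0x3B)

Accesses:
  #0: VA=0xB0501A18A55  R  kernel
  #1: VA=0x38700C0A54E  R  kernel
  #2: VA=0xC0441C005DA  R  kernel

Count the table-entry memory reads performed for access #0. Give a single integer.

Per-access translation:
#0 VA=0xB0501A18A55 (r,kernel):
  L0 @0x1D[22] → 0x20007  P=1,RW=1,US=1,PS=0
  L1 @0x20[20] → 0x24007  P=1,RW=1,US=1,PS=0
  L2 @0x24[13] → 0x26007  P=1,RW=1,US=1,PS=0
  L3 @0x26[24] → 0x28007  P=1,RW=1,US=1,PS=0
  → PA=0x28A55  (4 entries read)
#1 VA=0x38700C0A54E (r,kernel):
  L0 @0x1D[7] → 0x29007  P=1,RW=1,US=1,PS=0
  L1 @0x29[28] → 0x2D007  P=1,RW=1,US=1,PS=0
  L2 @0x2D[6] → 0x31007  P=1,RW=1,US=1,PS=0
  L3 @0x31[10] → 0x72000  P=0,RW=0,US=0,PS=0
  ⇒ fault: PAGE_NOT_PRESENT  — 4 lookups
#2 VA=0xC0441C005DA (r,kernel):
  L0 @0x1D[24] → 0x34007  P=1,RW=1,US=1,PS=0
  L1 @0x34[17] → 0x38007  P=1,RW=1,US=1,PS=0
  L2 @0x38[14] → 0x3B087  P=1,RW=1,US=1,PS=1
  → PA=0x3B5DA (huge @L2)  (3 entries read)

Entries read for #0: 4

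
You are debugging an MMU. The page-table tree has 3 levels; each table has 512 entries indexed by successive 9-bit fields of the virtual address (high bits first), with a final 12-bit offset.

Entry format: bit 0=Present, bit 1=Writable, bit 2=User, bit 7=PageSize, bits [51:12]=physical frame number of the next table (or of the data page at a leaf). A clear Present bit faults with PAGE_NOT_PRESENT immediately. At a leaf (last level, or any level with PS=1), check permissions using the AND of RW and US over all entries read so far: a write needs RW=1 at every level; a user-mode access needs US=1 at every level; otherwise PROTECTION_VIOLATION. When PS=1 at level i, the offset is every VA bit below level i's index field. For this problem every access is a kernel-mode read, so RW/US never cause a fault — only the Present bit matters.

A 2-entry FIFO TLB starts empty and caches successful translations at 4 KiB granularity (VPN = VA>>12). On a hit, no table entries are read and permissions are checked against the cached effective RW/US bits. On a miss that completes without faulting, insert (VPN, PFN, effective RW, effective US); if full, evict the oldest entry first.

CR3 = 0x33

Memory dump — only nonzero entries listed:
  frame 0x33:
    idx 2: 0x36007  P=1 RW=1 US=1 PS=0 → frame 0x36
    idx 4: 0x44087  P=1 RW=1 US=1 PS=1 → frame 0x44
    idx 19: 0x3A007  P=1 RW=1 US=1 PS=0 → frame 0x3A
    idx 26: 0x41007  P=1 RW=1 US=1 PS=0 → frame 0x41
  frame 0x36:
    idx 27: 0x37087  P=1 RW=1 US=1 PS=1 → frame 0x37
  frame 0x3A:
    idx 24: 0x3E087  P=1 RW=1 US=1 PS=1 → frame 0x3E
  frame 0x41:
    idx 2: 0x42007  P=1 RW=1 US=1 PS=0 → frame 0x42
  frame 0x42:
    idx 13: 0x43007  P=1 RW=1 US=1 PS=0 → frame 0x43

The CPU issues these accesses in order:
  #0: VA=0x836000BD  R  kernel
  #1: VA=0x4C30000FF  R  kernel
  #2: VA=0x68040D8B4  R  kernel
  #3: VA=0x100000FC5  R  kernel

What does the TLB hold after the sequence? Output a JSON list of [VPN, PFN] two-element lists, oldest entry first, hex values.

Trace:
#0 VA=0x836000BD (r,kernel):
  lvl0: tbl 0x33, slot 2 ⇒ 0x36007 (P1/RW1/US1/PS0)
  lvl1: tbl 0x36, slot 27 ⇒ 0x37087 (P1/RW1/US1/PS1)
  ✓ 0x370BD (huge @L1)  — 2 lookups
#1 VA=0x4C30000FF (r,kernel):
  lvl0: tbl 0x33, slot 19 ⇒ 0x3A007 (P1/RW1/US1/PS0)
  lvl1: tbl 0x3A, slot 24 ⇒ 0x3E087 (P1/RW1/US1/PS1)
  ✓ 0x3E0FF (huge @L1)  — 2 lookups
#2 VA=0x68040D8B4 (r,kernel):
  lvl0: tbl 0x33, slot 26 ⇒ 0x41007 (P1/RW1/US1/PS0)
  lvl1: tbl 0x41, slot 2 ⇒ 0x42007 (P1/RW1/US1/PS0)
  lvl2: tbl 0x42, slot 13 ⇒ 0x43007 (P1/RW1/US1/PS0)
  ✓ 0x438B4  — 3 lookups
#3 VA=0x100000FC5 (r,kernel):
  lvl0: tbl 0x33, slot 4 ⇒ 0x44087 (P1/RW1/US1/PS1)
  ✓ 0x44FC5 (huge @L0)  — 1 lookups

TLB: [["0x68040D", "0x43"], ["0x100000", "0x44"]]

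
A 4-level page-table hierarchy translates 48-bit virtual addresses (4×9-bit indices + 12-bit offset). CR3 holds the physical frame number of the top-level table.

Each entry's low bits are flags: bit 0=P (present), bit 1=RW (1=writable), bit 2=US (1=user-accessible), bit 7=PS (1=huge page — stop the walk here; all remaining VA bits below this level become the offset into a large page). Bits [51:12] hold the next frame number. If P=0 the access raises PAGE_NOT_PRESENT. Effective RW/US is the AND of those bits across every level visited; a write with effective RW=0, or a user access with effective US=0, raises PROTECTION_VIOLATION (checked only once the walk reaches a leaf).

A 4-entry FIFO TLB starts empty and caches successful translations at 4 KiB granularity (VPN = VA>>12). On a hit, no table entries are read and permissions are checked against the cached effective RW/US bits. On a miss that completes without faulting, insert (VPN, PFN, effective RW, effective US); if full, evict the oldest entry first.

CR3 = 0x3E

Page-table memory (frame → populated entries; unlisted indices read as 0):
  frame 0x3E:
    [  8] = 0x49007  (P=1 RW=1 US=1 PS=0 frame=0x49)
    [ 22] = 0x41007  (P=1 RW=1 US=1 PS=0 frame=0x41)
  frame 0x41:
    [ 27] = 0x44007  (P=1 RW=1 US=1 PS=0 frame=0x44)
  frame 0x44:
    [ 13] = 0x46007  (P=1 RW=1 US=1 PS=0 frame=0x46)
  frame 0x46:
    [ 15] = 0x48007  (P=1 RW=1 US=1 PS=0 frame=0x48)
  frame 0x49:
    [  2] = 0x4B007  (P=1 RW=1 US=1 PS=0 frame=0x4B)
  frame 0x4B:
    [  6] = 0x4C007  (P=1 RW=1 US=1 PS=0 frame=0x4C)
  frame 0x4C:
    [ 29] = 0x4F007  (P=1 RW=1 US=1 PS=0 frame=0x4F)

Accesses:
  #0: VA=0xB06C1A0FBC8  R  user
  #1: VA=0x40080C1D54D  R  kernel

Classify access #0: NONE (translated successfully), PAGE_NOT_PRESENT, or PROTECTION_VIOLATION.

Per-access translation:
#0 VA=0xB06C1A0FBC8 (r,user):
  L0: frame=0x3E idx=22 entry=0x41007 [P=1 RW=1 US=1 PS=0]
  L1: frame=0x41 idx=27 entry=0x44007 [P=1 RW=1 US=1 PS=0]
  L2: frame=0x44 idx=13 entry=0x46007 [P=1 RW=1 US=1 PS=0]
  L3: frame=0x46 idx=15 entry=0x48007 [P=1 RW=1 US=1 PS=0]
  → PA=0x48BC8  (4 entries read)
#1 VA=0x40080C1D54D (r,kernel):
  L0: frame=0x3E idx=8 entry=0x49007 [P=1 RW=1 US=1 PS=0]
  L1: frame=0x49 idx=2 entry=0x4B007 [P=1 RW=1 US=1 PS=0]
  L2: frame=0x4B idx=6 entry=0x4C007 [P=1 RW=1 US=1 PS=0]
  L3: frame=0x4C idx=29 entry=0x4F007 [P=1 RW=1 US=1 PS=0]
  → PA=0x4F54D  (4 entries read)

Access #0 fault: NONE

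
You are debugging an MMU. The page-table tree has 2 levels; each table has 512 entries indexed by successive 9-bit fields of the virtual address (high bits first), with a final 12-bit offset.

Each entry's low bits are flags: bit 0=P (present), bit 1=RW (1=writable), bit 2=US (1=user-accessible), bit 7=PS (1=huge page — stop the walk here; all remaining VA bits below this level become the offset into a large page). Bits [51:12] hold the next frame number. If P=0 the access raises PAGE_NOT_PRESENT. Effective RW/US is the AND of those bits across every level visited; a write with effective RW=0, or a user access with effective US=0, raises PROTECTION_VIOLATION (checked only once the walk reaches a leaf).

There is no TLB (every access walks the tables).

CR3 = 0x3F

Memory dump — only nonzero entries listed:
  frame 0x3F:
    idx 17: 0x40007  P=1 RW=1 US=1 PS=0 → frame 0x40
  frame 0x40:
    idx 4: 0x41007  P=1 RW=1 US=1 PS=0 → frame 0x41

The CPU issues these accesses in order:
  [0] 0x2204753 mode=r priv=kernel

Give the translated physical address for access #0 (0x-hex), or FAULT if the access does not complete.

Trace:
#0 VA=0x2204753 (r,kernel):
  L0 @0x3F[17] → 0x40007  P=1,RW=1,US=1,PS=0
  L1 @0x40[4] → 0x41007  P=1,RW=1,US=1,PS=0
  ⇒ phys 0x41753  [2 reads]

Access #0 PA: 0x41753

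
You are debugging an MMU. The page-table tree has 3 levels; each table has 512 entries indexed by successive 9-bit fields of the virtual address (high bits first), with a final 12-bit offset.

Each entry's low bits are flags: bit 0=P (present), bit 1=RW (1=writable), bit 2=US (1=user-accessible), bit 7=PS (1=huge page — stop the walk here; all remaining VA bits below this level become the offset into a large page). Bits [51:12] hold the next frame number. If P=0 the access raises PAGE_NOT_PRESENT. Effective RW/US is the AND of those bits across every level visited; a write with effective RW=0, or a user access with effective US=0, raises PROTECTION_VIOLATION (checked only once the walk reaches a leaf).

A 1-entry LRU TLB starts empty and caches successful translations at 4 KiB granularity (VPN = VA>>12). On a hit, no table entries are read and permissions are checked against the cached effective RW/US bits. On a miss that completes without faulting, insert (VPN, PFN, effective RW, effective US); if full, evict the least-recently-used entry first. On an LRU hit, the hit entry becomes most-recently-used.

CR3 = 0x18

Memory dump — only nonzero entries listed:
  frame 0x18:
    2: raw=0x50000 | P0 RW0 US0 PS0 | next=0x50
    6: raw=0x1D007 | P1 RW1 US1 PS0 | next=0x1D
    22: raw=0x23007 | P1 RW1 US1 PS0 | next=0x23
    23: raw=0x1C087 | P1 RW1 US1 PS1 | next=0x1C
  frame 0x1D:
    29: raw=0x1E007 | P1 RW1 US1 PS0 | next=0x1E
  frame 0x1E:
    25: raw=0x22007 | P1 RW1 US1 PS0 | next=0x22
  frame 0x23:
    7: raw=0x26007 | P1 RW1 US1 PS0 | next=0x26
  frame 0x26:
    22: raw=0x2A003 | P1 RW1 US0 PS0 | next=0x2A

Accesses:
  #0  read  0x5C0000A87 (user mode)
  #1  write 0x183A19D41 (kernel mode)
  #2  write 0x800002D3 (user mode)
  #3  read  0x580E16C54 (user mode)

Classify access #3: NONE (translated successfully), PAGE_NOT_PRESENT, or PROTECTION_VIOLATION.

Per-access translation:
#0 VA=0x5C0000A87 (r,user):
  L0: frame=0x18 idx=23 entry=0x1C087 [P=1 RW=1 US=1 PS=1]
  ⇒ phys 0x1CA87 (huge @L0)  [1 reads]
#1 VA=0x183A19D41 (w,kernel):
  L0: frame=0x18 idx=6 entry=0x1D007 [P=1 RW=1 US=1 PS=0]
  L1: frame=0x1D idx=29 entry=0x1E007 [P=1 RW=1 US=1 PS=0]
  L2: frame=0x1E idx=25 entry=0x22007 [P=1 RW=1 US=1 PS=0]
  ⇒ phys 0x22D41  [3 reads]
#2 VA=0x800002D3 (w,user):
  L0: frame=0x18 idx=2 entry=0x50000 [P=0 RW=0 US=0 PS=0]
  ✗ PAGE_NOT_PRESENT  [1 reads]
#3 VA=0x580E16C54 (r,user):
  L0: frame=0x18 idx=22 entry=0x23007 [P=1 RW=1 US=1 PS=0]
  L1: frame=0x23 idx=7 entry=0x26007 [P=1 RW=1 US=1 PS=0]
  L2: frame=0x26 idx=22 entry=0x2A003 [P=1 RW=1 US=0 PS=0]
  ✗ PROTECTION_VIOLATION  [3 reads]

Access #3 fault: PROTECTION_VIOLATION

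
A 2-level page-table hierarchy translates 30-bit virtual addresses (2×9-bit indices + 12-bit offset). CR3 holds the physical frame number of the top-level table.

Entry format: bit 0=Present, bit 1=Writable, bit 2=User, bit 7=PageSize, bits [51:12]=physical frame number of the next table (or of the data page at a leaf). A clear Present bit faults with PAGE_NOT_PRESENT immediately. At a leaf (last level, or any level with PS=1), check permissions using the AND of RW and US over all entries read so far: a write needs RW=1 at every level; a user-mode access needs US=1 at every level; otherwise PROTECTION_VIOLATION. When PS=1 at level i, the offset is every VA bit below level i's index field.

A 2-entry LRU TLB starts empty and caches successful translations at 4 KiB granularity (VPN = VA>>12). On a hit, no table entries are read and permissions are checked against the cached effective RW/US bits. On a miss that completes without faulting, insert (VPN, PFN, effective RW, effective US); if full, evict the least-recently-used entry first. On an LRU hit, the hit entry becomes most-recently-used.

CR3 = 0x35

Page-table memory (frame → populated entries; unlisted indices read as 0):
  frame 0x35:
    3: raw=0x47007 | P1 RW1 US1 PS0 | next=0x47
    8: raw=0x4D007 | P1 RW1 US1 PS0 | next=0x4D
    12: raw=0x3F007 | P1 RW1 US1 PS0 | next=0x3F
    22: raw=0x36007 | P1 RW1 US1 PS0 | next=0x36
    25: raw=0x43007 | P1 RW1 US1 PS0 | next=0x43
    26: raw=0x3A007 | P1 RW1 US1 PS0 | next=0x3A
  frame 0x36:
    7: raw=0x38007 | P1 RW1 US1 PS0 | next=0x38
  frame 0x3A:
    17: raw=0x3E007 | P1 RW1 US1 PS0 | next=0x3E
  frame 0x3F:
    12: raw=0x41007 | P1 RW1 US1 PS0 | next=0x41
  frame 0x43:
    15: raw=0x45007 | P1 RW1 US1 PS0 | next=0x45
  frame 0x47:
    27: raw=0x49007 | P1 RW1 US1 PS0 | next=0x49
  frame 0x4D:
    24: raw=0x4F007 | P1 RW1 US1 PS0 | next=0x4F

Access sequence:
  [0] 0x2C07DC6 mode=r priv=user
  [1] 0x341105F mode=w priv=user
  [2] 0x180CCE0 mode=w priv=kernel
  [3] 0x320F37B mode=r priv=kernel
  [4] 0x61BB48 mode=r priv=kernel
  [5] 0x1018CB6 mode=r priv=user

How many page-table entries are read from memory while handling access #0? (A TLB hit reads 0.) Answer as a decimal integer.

Per-access translation:
#0 VA=0x2C07DC6 (r,user):
  lvl0: tbl 0x35, slot 22 ⇒ 0x36007 (P1/RW1/US1/PS0)
  lvl1: tbl 0x36, slot 7 ⇒ 0x38007 (P1/RW1/US1/PS0)
  → PA=0x38DC6  (2 entries read)
#1 VA=0x341105F (w,user):
  lvl0: tbl 0x35, slot 26 ⇒ 0x3A007 (P1/RW1/US1/PS0)
  lvl1: tbl 0x3A, slot 17 ⇒ 0x3E007 (P1/RW1/US1/PS0)
  → PA=0x3E05F  (2 entries read)
#2 VA=0x180CCE0 (w,kernel):
  lvl0: tbl 0x35, slot 12 ⇒ 0x3F007 (P1/RW1/US1/PS0)
  lvl1: tbl 0x3F, slot 12 ⇒ 0x41007 (P1/RW1/US1/PS0)
  → PA=0x41CE0  (2 entries read)
#3 VA=0x320F37B (r,kernel):
  lvl0: tbl 0x35, slot 25 ⇒ 0x43007 (P1/RW1/US1/PS0)
  lvl1: tbl 0x43, slot 15 ⇒ 0x45007 (P1/RW1/US1/PS0)
  → PA=0x4537B  (2 entries read)
#4 VA=0x61BB48 (r,kernel):
  lvl0: tbl 0x35, slot 3 ⇒ 0x47007 (P1/RW1/US1/PS0)
  lvl1: tbl 0x47, slot 27 ⇒ 0x49007 (P1/RW1/US1/PS0)
  → PA=0x49B48  (2 entries read)
#5 VA=0x1018CB6 (r,user):
  lvl0: tbl 0x35, slot 8 ⇒ 0x4D007 (P1/RW1/US1/PS0)
  lvl1: tbl 0x4D, slot 24 ⇒ 0x4F007 (P1/RW1/US1/PS0)
  → PA=0x4FCB6  (2 entries read)

Entries read for #0: 2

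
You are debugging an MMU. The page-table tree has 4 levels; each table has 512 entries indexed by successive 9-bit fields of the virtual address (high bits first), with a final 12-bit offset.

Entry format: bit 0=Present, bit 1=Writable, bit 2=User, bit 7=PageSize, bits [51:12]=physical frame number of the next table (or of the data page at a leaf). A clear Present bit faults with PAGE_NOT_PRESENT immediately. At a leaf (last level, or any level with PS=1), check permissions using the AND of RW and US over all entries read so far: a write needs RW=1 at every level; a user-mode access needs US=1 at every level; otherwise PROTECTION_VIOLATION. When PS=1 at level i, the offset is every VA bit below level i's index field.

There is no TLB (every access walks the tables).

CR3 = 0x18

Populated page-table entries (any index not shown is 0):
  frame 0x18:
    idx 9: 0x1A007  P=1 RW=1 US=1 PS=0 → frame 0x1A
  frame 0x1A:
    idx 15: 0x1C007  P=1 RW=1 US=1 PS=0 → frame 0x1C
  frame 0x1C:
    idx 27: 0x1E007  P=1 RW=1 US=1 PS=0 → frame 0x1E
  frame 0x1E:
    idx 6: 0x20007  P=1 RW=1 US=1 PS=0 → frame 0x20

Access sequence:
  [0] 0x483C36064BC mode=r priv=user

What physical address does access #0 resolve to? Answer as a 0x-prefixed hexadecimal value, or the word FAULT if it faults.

Walk each access:
#0 VA=0x483C36064BC (r,user):
  [0] read 0x18 idx=9: raw=0x1A007 flags P=1 W=1 U=1 S=0
  [1] read 0x1A idx=15: raw=0x1C007 flags P=1 W=1 U=1 S=0
  [2] read 0x1C idx=27: raw=0x1E007 flags P=1 W=1 U=1 S=0
  [3] read 0x1E idx=6: raw=0x20007 flags P=1 W=1 U=1 S=0
  ✓ 0x204BC  — 4 lookups

Access #0 PA: 0x204BC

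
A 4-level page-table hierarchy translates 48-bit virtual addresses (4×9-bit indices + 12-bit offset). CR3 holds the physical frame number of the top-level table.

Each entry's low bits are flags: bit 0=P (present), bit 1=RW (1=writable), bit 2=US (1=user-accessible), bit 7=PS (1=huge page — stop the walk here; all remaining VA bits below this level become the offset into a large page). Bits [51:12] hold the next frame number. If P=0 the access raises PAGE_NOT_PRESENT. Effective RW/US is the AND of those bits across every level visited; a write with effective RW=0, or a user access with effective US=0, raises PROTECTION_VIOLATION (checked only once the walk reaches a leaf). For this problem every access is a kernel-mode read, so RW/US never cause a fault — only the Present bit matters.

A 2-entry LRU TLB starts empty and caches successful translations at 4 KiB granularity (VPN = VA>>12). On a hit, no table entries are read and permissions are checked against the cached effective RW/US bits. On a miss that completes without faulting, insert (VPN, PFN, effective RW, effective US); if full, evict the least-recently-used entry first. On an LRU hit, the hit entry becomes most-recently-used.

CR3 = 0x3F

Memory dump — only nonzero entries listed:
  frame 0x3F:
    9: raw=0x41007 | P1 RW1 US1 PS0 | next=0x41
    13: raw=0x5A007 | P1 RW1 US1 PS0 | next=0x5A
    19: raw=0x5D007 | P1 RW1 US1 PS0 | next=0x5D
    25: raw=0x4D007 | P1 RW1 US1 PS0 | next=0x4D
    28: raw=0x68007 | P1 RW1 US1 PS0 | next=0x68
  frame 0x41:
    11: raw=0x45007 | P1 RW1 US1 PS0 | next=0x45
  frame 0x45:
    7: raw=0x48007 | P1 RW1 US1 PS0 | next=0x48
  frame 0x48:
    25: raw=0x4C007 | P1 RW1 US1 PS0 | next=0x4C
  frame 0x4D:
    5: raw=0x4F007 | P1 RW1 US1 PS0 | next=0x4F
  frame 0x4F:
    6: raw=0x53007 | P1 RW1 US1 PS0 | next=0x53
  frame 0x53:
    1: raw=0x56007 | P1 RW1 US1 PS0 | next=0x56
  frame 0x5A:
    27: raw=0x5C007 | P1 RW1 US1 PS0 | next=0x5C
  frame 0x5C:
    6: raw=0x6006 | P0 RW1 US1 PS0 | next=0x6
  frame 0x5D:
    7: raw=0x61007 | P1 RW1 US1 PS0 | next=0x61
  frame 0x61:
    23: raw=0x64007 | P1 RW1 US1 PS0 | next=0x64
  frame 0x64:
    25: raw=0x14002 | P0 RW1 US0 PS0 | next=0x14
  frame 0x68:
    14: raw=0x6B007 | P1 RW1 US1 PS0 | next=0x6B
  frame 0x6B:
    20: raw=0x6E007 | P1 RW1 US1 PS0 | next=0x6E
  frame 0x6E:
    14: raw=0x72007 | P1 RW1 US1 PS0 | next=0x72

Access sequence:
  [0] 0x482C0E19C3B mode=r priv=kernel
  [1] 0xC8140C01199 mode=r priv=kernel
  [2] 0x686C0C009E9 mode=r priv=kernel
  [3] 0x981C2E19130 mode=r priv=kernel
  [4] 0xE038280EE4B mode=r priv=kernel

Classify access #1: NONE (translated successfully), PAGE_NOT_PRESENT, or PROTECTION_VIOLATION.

Walk each access:
#0 VA=0x482C0E19C3B (r,kernel):
  [0] read 0x3F idx=9: raw=0x41007 flags P=1 W=1 U=1 S=0
  [1] read 0x41 idx=11: raw=0x45007 flags P=1 W=1 U=1 S=0
  [2] read 0x45 idx=7: raw=0x48007 flags P=1 W=1 U=1 S=0
  [3] read 0x48 idx=25: raw=0x4C007 flags P=1 W=1 U=1 S=0
  ⇒ phys 0x4CC3B  [4 reads]
#1 VA=0xC8140C01199 (r,kernel):
  [0] read 0x3F idx=25: raw=0x4D007 flags P=1 W=1 U=1 S=0
  [1] read 0x4D idx=5: raw=0x4F007 flags P=1 W=1 U=1 S=0
  [2] read 0x4F idx=6: raw=0x53007 flags P=1 W=1 U=1 S=0
  [3] read 0x53 idx=1: raw=0x56007 flags P=1 W=1 U=1 S=0
  ⇒ phys 0x56199  [4 reads]
#2 VA=0x686C0C009E9 (r,kernel):
  [0] read 0x3F idx=13: raw=0x5A007 flags P=1 W=1 U=1 S=0
  [1] read 0x5A idx=27: raw=0x5C007 flags P=1 W=1 U=1 S=0
  [2] read 0x5C idx=6: raw=0x6006 flags P=0 W=1 U=1 S=0
  → PAGE_NOT_PRESENT  (3 entries read)
#3 VA=0x981C2E19130 (r,kernel):
  [0] read 0x3F idx=19: raw=0x5D007 flags P=1 W=1 U=1 S=0
  [1] read 0x5D idx=7: raw=0x61007 flags P=1 W=1 U=1 S=0
  [2] read 0x61 idx=23: raw=0x64007 flags P=1 W=1 U=1 S=0
  [3] read 0x64 idx=25: raw=0x14002 flags P=0 W=1 U=0 S=0
  → PAGE_NOT_PRESENT  (4 entries read)
#4 VA=0xE038280EE4B (r,kernel):
  [0] read 0x3F idx=28: raw=0x68007 flags P=1 W=1 U=1 S=0
  [1] read 0x68 idx=14: raw=0x6B007 flags P=1 W=1 U=1 S=0
  [2] read 0x6B idx=20: raw=0x6E007 flags P=1 W=1 U=1 S=0
  [3] read 0x6E idx=14: raw=0x72007 flags P=1 W=1 U=1 S=0
  ⇒ phys 0x72E4B  [4 reads]

Access #1 fault: NONE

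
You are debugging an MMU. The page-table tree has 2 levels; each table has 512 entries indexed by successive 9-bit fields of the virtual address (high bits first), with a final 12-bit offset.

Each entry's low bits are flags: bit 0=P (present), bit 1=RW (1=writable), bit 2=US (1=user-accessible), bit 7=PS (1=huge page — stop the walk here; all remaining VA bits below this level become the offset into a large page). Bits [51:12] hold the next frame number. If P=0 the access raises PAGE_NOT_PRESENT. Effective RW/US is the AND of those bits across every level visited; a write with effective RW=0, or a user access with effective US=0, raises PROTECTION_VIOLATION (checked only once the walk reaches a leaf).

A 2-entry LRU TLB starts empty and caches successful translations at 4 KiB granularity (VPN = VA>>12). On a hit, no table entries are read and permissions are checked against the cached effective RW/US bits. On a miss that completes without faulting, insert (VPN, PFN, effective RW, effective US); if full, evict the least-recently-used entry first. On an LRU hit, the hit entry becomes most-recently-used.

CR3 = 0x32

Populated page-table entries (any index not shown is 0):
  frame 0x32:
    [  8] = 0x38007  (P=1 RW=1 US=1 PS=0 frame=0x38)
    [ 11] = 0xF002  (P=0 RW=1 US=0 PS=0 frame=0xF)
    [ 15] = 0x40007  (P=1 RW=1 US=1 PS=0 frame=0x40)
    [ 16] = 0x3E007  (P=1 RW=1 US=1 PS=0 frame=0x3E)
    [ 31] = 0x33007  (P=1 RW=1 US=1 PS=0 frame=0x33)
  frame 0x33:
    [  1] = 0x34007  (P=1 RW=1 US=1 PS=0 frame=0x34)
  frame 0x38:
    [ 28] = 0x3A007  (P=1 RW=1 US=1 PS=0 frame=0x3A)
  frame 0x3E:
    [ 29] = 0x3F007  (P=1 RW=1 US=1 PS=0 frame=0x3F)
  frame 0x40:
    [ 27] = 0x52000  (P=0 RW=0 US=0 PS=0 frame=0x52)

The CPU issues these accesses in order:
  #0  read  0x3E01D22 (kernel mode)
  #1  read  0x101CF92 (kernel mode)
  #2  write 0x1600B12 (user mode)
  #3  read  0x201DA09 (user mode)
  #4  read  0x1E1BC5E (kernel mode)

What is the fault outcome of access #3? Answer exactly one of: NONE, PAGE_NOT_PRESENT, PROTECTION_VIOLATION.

Walk each access:
#0 VA=0x3E01D22 (r,kernel):
  [0] read 0x32 idx=31: raw=0x33007 flags P=1 W=1 U=1 S=0
  [1] read 0x33 idx=1: raw=0x34007 flags P=1 W=1 U=1 S=0
  → PA=0x34D22  (2 entries read)
#1 VA=0x101CF92 (r,kernel):
  [0] read 0x32 idx=8: raw=0x38007 flags P=1 W=1 U=1 S=0
  [1] read 0x38 idx=28: raw=0x3A007 flags P=1 W=1 U=1 S=0
  → PA=0x3AF92  (2 entries read)
#2 VA=0x1600B12 (w,user):
  [0] read 0x32 idx=11: raw=0xF002 flags P=0 W=1 U=0 S=0
  ✗ PAGE_NOT_PRESENT  [1 reads]
#3 VA=0x201DA09 (r,user):
  [0] read 0x32 idx=16: raw=0x3E007 flags P=1 W=1 U=1 S=0
  [1] read 0x3E idx=29: raw=0x3F007 flags P=1 W=1 U=1 S=0
  → PA=0x3FA09  (2 entries read)
#4 VA=0x1E1BC5E (r,kernel):
  [0] read 0x32 idx=15: raw=0x40007 flags P=1 W=1 U=1 S=0
  [1] read 0x40 idx=27: raw=0x52000 flags P=0 W=0 U=0 S=0
  ✗ PAGE_NOT_PRESENT  [2 reads]

Access #3 fault: NONE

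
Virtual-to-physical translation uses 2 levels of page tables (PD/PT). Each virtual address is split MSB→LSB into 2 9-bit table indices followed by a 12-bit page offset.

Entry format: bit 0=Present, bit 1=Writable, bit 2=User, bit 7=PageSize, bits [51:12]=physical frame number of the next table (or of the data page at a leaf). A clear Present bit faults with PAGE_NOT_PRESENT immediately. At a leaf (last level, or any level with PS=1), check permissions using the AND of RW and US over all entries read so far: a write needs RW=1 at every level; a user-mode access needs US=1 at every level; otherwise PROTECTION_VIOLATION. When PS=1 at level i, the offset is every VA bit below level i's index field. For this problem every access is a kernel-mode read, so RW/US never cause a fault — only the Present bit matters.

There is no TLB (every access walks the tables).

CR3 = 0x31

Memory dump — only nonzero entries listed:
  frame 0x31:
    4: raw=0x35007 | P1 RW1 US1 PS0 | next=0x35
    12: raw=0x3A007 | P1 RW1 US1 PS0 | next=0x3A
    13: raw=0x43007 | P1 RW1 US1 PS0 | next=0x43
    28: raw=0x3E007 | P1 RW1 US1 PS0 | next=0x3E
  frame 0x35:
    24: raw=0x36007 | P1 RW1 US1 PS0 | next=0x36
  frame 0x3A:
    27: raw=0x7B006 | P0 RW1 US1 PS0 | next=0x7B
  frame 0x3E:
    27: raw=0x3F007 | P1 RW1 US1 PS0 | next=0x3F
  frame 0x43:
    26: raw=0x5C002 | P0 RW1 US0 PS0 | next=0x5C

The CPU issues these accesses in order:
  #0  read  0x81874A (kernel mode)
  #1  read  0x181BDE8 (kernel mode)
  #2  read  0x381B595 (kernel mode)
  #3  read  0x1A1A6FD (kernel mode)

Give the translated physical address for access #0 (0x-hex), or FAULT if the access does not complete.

Trace:
#0 VA=0x81874A (r,kernel):
  [0] read 0x31 idx=4: raw=0x35007 flags P=1 W=1 U=1 S=0
  [1] read 0x35 idx=24: raw=0x36007 flags P=1 W=1 U=1 S=0
  → PA=0x3674A  (2 entries read)
#1 VA=0x181BDE8 (r,kernel):
  [0] read 0x31 idx=12: raw=0x3A007 flags P=1 W=1 U=1 S=0
  [1] read 0x3A idx=27: raw=0x7B006 flags P=0 W=1 U=1 S=0
  → PAGE_NOT_PRESENT  (2 entries read)
#2 VA=0x381B595 (r,kernel):
  [0] read 0x31 idx=28: raw=0x3E007 flags P=1 W=1 U=1 S=0
  [1] read 0x3E idx=27: raw=0x3F007 flags P=1 W=1 U=1 S=0
  → PA=0x3F595  (2 entries read)
#3 VA=0x1A1A6FD (r,kernel):
  [0] read 0x31 idx=13: raw=0x43007 flags P=1 W=1 U=1 S=0
  [1] read 0x43 idx=26: raw=0x5C002 flags P=0 W=1 U=0 S=0
  → PAGE_NOT_PRESENT  (2 entries read)

Access #0 PA: 0x3674A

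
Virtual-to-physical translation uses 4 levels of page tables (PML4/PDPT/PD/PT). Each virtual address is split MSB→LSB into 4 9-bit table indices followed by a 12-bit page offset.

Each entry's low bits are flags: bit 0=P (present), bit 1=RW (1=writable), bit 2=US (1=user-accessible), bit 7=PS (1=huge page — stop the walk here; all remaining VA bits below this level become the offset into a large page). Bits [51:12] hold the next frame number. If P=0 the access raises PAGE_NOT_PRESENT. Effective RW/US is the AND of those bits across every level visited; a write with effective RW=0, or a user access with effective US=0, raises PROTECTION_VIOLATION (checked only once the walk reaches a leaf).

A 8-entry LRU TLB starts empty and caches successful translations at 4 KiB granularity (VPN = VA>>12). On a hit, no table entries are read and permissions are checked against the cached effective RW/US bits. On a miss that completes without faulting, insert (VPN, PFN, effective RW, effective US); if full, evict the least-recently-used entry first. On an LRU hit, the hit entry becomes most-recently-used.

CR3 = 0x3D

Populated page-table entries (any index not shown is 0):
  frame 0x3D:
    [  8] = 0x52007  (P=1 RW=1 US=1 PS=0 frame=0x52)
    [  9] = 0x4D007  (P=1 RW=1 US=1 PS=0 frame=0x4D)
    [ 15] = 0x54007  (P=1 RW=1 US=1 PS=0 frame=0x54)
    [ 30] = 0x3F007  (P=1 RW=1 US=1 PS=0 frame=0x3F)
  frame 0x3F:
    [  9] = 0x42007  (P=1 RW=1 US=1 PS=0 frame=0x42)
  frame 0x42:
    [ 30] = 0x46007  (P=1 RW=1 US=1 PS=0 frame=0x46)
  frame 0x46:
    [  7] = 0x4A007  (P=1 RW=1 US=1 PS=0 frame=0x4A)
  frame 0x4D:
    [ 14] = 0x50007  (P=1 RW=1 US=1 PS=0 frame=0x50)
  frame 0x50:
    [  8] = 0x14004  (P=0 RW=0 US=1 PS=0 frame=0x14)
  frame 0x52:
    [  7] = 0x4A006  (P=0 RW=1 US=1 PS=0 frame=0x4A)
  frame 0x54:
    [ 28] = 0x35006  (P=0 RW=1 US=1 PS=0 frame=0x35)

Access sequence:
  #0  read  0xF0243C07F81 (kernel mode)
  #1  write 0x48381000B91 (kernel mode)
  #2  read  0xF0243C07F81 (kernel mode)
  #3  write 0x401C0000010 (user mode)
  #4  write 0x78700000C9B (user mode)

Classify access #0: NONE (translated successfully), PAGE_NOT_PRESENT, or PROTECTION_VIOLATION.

Walk each access:
#0 VA=0xF0243C07F81 (r,kernel):
  [0] read 0x3D idx=30: raw=0x3F007 flags P=1 W=1 U=1 S=0
  [1] read 0x3F idx=9: raw=0x42007 flags P=1 W=1 U=1 S=0
  [2] read 0x42 idx=30: raw=0x46007 flags P=1 W=1 U=1 S=0
  [3] read 0x46 idx=7: raw=0x4A007 flags P=1 W=1 U=1 S=0
  ✓ 0x4AF81  — 4 lookups
#1 VA=0x48381000B91 (w,kernel):
  [0] read 0x3D idx=9: raw=0x4D007 flags P=1 W=1 U=1 S=0
  [1] read 0x4D idx=14: raw=0x50007 flags P=1 W=1 U=1 S=0
  [2] read 0x50 idx=8: raw=0x14004 flags P=0 W=0 U=1 S=0
  ⇒ fault: PAGE_NOT_PRESENT  — 3 lookups
#2 VA=0xF0243C07F81 (r,kernel):
  TLB hit vpn=0xF0243C07 → PA=0x4AF81
#3 VA=0x401C0000010 (w,user):
  [0] read 0x3D idx=8: raw=0x52007 flags P=1 W=1 U=1 S=0
  [1] read 0x52 idx=7: raw=0x4A006 flags P=0 W=1 U=1 S=0
  ⇒ fault: PAGE_NOT_PRESENT  — 2 lookups
#4 VA=0x78700000C9B (w,user):
  [0] read 0x3D idx=15: raw=0x54007 flags P=1 W=1 U=1 S=0
  [1] read 0x54 idx=28: raw=0x35006 flags P=0 W=1 U=1 S=0
  ⇒ fault: PAGE_NOT_PRESENT  — 2 lookups

Access #0 fault: NONE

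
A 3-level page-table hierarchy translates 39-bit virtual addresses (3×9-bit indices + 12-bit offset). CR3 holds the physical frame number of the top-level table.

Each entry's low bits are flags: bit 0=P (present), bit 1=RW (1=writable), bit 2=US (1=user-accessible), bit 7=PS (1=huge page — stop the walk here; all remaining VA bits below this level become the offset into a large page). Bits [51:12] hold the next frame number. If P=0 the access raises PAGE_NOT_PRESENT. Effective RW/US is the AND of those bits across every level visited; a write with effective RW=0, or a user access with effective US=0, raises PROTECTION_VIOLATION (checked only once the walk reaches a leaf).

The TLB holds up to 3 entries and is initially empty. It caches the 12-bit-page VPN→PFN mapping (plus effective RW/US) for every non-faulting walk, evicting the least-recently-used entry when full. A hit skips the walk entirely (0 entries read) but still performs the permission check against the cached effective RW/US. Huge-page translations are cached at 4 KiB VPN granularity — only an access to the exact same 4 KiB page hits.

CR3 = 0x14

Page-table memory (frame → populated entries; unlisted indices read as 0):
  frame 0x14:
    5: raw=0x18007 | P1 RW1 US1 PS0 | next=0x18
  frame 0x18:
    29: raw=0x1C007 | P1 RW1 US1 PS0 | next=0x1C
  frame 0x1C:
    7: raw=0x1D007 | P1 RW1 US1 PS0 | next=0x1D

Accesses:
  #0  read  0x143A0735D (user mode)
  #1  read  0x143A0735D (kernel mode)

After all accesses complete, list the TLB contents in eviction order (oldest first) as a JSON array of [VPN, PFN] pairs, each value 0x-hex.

Walk each access:
#0 VA=0x143A0735D (r,user):
  [0] read 0x14 idx=5: raw=0x18007 flags P=1 W=1 U=1 S=0
  [1] read 0x18 idx=29: raw=0x1C007 flags P=1 W=1 U=1 S=0
  [2] read 0x1C idx=7: raw=0x1D007 flags P=1 W=1 U=1 S=0
  ⇒ phys 0x1D35D  [3 reads]
#1 VA=0x143A0735D (r,kernel):
  TLB hit vpn=0x143A07 → PA=0x1D35D

TLB: [["0x143A07", "0x1D"]]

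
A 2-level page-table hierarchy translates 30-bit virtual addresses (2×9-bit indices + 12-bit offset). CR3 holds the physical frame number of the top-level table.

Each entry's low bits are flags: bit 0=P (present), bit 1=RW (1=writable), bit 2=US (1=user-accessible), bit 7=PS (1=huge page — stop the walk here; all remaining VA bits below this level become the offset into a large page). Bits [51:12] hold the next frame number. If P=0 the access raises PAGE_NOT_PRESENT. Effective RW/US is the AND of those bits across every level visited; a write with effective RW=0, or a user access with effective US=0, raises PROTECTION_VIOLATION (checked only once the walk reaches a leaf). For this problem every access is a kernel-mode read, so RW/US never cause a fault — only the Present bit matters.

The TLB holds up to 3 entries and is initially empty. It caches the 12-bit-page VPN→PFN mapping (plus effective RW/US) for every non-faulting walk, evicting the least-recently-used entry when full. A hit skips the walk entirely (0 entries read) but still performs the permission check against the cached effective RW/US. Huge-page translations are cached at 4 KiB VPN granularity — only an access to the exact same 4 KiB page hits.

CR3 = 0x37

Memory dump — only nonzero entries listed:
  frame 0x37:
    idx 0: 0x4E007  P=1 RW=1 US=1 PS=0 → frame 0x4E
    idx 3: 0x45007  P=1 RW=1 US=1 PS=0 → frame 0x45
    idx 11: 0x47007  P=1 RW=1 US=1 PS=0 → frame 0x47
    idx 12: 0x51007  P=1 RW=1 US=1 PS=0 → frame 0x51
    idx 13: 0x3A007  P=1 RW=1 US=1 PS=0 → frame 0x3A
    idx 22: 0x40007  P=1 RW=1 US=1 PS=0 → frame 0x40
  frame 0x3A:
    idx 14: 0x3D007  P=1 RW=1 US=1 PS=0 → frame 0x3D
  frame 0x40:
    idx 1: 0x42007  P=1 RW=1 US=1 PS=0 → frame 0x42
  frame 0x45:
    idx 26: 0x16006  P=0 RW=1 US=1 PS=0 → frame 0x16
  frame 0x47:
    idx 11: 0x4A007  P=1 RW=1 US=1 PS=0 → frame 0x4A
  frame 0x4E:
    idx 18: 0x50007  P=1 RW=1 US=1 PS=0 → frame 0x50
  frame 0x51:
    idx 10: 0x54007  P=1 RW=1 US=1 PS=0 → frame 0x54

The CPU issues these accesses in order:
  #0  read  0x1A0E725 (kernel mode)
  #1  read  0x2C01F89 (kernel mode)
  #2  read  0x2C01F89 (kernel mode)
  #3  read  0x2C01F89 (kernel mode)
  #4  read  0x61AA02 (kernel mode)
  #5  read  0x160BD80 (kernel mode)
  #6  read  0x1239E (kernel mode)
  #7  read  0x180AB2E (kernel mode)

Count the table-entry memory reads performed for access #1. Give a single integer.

Trace:
#0 VA=0x1A0E725 (r,kernel):
  L0 @0x37[13] → 0x3A007  P=1,RW=1,US=1,PS=0
  L1 @0x3A[14] → 0x3D007  P=1,RW=1,US=1,PS=0
  ⇒ phys 0x3D725  [2 reads]
#1 VA=0x2C01F89 (r,kernel):
  L0 @0x37[22] → 0x40007  P=1,RW=1,US=1,PS=0
  L1 @0x40[1] → 0x42007  P=1,RW=1,US=1,PS=0
  ⇒ phys 0x42F89  [2 reads]
#2 VA=0x2C01F89 (r,kernel):
  TLB hit vpn=0x2C01 → PA=0x42F89
#3 VA=0x2C01F89 (r,kernel):
  TLB hit vpn=0x2C01 → PA=0x42F89
#4 VA=0x61AA02 (r,kernel):
  L0 @0x37[3] → 0x45007  P=1,RW=1,US=1,PS=0
  L1 @0x45[26] → 0x16006  P=0,RW=1,US=1,PS=0
  ✗ PAGE_NOT_PRESENT  [2 reads]
#5 VA=0x160BD80 (r,kernel):
  L0 @0x37[11] → 0x47007  P=1,RW=1,US=1,PS=0
  L1 @0x47[11] → 0x4A007  P=1,RW=1,US=1,PS=0
  ⇒ phys 0x4AD80  [2 reads]
#6 VA=0x1239E (r,kernel):
  L0 @0x37[0] → 0x4E007  P=1,RW=1,US=1,PS=0
  L1 @0x4E[18] → 0x50007  P=1,RW=1,US=1,PS=0
  ⇒ phys 0x5039E  [2 reads]
#7 VA=0x180AB2E (r,kernel):
  L0 @0x37[12] → 0x51007  P=1,RW=1,US=1,PS=0
  L1 @0x51[10] → 0x54007  P=1,RW=1,US=1,PS=0
  ⇒ phys 0x54B2E  [2 reads]

Entries read for #1: 2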